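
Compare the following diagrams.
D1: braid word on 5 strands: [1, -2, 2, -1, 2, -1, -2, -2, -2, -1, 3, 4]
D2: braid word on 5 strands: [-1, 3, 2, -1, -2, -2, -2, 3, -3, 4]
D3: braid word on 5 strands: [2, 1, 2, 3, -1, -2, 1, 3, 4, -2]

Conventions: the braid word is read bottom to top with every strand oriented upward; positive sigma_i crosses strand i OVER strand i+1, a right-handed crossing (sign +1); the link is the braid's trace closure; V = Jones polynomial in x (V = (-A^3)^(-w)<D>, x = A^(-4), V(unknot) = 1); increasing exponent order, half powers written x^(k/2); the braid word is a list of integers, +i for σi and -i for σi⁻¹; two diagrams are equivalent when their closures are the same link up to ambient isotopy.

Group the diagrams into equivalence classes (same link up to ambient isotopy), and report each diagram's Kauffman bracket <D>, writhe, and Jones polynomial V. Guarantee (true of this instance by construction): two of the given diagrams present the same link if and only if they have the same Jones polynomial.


equivalence classes: {D1, D2} | {D3}
D1 (bracket A^-2 - A^2 + 2A^6 - A^10 + A^14 - A^18; 12 crossings at w = -2): V = -x^-6 + x^-5 - x^-4 + 2x^-3 - x^-2 + x^-1
V(D2) = -x^-6 + x^-5 - x^-4 + 2x^-3 - x^-2 + x^-1  (w -2, c 10, <D> = A^-2 - A^2 + 2A^6 - A^10 + A^14 - A^18)
V(D3) = x + x^3 - x^4  [10 crossings, <D> = -A^-4 + 1 + A^8, w = +4]
key observation: 2 classes among 3 diagrams; unequal V(x) rules out equality


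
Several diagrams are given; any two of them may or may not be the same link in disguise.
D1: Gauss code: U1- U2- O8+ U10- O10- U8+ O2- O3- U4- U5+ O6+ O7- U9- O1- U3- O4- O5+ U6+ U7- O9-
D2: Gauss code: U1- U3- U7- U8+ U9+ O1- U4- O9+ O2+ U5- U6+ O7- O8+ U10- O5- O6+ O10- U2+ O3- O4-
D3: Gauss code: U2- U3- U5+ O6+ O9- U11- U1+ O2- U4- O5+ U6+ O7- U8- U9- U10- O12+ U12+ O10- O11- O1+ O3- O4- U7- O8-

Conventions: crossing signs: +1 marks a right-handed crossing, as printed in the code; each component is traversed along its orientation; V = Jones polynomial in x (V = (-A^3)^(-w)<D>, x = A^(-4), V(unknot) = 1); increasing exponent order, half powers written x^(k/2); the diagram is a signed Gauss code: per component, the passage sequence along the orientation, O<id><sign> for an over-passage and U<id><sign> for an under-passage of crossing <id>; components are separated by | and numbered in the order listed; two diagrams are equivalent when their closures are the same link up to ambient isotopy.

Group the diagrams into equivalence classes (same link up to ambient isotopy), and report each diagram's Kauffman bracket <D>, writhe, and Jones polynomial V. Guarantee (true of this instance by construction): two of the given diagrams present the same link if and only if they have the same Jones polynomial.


equivalence classes: {D1} | {D2} | {D3}
D1 (bracket A^-8 + 1 - A^4; 10 crossings at w = -4): V = -x^-4 + x^-3 + x^-1
D2 (bracket A^-6; 10 crossings at w = -2): V = 1
V(D3) = -x^-6 + x^-5 - x^-4 + 2x^-3 - x^-2 + x^-1  [12 crossings, <D> = A^-8 - A^-4 + 2 - A^4 + A^8 - A^12, w = -4]
key observation: V(x) takes 3 values over 3 diagrams, fixing the grouping


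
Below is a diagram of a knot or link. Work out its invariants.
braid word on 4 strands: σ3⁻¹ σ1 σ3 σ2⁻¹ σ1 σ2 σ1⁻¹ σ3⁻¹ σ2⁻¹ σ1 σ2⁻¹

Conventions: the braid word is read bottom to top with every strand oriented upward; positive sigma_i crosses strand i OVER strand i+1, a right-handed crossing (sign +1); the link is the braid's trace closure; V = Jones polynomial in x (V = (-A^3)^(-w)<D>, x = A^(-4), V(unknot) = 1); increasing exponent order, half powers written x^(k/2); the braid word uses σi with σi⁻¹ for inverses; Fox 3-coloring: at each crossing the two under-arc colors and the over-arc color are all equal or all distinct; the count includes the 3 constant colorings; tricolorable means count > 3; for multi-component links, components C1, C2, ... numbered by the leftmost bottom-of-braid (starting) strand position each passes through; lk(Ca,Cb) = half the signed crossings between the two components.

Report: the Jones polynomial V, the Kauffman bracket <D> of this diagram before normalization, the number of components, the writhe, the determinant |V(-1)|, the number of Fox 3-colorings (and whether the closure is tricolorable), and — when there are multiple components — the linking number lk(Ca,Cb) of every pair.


V(x) = -x^-3 + 2x^-2 - 2x^-1 + 3 - 2x + 2x^2 - x^3
bracket: A^-15 - 2A^-11 + 2A^-7 - 3A^-3 + 2A - 2A^5 + A^9, w = -1
1 component, writhe -1, over 11 crossings
det 13, colorings 3 of 3^11 — not tricolorable
observation: palindromic: swapping x for 1/x fixes V


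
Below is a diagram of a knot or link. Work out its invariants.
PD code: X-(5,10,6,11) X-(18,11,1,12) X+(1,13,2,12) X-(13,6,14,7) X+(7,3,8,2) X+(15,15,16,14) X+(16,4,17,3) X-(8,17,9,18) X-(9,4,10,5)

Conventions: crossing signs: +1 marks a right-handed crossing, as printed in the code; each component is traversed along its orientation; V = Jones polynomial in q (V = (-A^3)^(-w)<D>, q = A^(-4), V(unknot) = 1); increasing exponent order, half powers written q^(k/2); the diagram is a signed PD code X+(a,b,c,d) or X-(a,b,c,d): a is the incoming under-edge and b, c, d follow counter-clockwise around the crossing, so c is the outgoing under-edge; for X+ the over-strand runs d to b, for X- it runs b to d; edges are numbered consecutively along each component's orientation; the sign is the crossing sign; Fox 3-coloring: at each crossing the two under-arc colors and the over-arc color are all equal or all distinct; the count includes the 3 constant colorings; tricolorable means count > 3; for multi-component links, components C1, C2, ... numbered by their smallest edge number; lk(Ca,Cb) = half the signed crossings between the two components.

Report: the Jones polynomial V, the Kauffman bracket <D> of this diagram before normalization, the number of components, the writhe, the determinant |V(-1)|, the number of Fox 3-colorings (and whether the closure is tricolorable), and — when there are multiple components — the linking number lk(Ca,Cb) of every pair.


Jones polynomial: V(q) = -q^-4 + q^-3 + q^-1
<D> = -A - A^9 + A^13; writhe -1
components 1, writhe -1 (9 crossings)
3-colorings: 9 of 3^9, det 3 — tricolorable
note: w = -1 (over 9 crossings) is diagram-only; (-A^3)^(1) removes it from V


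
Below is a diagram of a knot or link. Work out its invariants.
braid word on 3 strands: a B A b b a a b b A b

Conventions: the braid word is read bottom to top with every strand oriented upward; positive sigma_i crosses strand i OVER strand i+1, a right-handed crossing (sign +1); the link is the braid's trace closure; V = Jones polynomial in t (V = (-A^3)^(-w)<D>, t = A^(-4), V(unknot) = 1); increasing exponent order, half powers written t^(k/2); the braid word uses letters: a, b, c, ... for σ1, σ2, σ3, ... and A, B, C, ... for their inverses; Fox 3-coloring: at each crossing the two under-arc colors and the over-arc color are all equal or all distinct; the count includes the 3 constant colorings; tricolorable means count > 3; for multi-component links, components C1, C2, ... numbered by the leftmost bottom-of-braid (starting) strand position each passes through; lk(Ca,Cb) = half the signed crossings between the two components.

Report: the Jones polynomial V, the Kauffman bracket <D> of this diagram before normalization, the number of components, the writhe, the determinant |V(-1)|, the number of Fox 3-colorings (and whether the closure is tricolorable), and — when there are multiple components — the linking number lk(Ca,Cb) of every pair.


V = -2t^(3/2) + 2t^(5/2) - 5t^(7/2) + 4t^(9/2) - 4t^(11/2) + 4t^(13/2) - 2t^(15/2) + t^(17/2)
<D> = -A^-19 + 2A^-15 - 4A^-11 + 4A^-7 - 4A^-3 + 5A - 2A^5 + 2A^9 (w = +5)
2 components over 11 crossings, w = +5
lk(C1,C2): 0
9 Fox colorings among 3^11, |V(-1)| = 24: tricolorable
why: w = +5 (over 11 crossings) is diagram-only; (-A^3)^(-5) removes it from V


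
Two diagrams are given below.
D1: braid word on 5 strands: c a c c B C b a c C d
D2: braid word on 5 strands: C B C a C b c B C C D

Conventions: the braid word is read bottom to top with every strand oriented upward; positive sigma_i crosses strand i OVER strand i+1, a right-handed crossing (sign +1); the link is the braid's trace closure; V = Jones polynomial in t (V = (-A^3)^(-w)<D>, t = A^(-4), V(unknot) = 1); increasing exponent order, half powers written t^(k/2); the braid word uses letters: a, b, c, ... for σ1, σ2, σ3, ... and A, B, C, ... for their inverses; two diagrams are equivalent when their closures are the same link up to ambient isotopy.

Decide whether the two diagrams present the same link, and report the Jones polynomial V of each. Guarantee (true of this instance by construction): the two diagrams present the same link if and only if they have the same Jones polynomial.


equivalent: no
V(D1) = -t^(3/2) - 2t^(7/2) + t^(9/2) - t^(11/2) + t^(13/2)  (w +5, c 11, <D> = -A^-11 + A^-7 - A^-3 + 2A + A^9)
V(D2) = t^(-13/2) - t^(-11/2) + t^(-9/2) - 2t^(-7/2) - t^(-3/2)  (w -5, c 11, <D> = A^-9 + 2A^-1 - A^3 + A^7 - A^11)
why: V(t) takes 2 values over 2 diagrams, fixing the grouping


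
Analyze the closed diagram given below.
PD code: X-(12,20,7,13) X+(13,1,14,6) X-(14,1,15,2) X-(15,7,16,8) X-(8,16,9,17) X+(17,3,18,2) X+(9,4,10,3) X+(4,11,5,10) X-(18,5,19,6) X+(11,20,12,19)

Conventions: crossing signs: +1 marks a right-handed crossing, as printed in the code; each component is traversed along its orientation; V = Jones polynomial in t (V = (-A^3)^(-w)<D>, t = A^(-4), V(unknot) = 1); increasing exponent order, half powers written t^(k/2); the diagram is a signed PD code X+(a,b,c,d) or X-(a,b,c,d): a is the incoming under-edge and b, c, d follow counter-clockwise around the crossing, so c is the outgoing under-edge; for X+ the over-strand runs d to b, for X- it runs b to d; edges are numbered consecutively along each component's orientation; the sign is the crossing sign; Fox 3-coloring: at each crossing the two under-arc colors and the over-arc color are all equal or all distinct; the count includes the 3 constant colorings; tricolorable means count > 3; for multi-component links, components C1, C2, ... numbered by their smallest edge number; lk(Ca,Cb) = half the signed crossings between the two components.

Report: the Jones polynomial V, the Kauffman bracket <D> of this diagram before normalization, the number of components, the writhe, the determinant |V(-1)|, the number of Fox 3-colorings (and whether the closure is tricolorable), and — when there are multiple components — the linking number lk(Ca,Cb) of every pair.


V = t^-2 + 2 + t^2
<D> = A^-8 + 2 + A^8 (w = 0)
3 components over 10 crossings, w = 0
lk(C1,C2): +1
lk(C1,C3) = 0
linking number lk(C2,C3) = -1
3 Fox colorings among 3^10, |V(-1)| = 4: not tricolorable
why: V is palindromic (span 4, det 4): t -> 1/t fixes it; necessary, not sufficient, for amphichirality


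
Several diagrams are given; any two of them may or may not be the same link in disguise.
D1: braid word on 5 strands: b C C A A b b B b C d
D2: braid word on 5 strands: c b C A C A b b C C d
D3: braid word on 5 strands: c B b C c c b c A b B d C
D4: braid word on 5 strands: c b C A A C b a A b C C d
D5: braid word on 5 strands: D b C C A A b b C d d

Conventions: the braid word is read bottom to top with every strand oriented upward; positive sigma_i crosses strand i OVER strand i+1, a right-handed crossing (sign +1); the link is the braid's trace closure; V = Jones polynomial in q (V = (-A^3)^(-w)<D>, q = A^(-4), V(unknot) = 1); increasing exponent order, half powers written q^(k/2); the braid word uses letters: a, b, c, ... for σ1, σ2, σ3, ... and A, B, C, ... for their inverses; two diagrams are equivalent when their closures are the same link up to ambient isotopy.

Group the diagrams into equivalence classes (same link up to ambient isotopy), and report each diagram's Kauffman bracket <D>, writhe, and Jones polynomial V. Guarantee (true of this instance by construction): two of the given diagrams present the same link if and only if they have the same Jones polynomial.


equivalence classes: {D1, D2, D4, D5} | {D3}
D1 (bracket -A^-13 + 2A^-9 - 3A^-5 + 5A^-1 - 4A^3 + 5A^7 - 3A^11 + 2A^15 - A^19; 11 crossings at w = -1): V = q^(-11/2) - 2q^(-9/2) + 3q^(-7/2) - 5q^(-5/2) + 4q^(-3/2) - 5q^(-1/2) + 3q^(1/2) - 2q^(3/2) + q^(5/2)
V(D2) = q^(-11/2) - 2q^(-9/2) + 3q^(-7/2) - 5q^(-5/2) + 4q^(-3/2) - 5q^(-1/2) + 3q^(1/2) - 2q^(3/2) + q^(5/2)  [11 crossings, <D> = -A^-13 + 2A^-9 - 3A^-5 + 5A^-1 - 4A^3 + 5A^7 - 3A^11 + 2A^15 - A^19, w = -1]
D3 (bracket A^-1 + A^7; 13 crossings at w = +3): V = -q^(1/2) - q^(5/2)
V(D4) = q^(-11/2) - 2q^(-9/2) + 3q^(-7/2) - 5q^(-5/2) + 4q^(-3/2) - 5q^(-1/2) + 3q^(1/2) - 2q^(3/2) + q^(5/2)  [13 crossings, <D> = -A^-13 + 2A^-9 - 3A^-5 + 5A^-1 - 4A^3 + 5A^7 - 3A^11 + 2A^15 - A^19, w = -1]
V(D5) = q^(-11/2) - 2q^(-9/2) + 3q^(-7/2) - 5q^(-5/2) + 4q^(-3/2) - 5q^(-1/2) + 3q^(1/2) - 2q^(3/2) + q^(5/2)  [11 crossings, <D> = -A^-13 + 2A^-9 - 3A^-5 + 5A^-1 - 4A^3 + 5A^7 - 3A^11 + 2A^15 - A^19, w = -1]
observation: V(q) takes 2 values over 5 diagrams, fixing the grouping


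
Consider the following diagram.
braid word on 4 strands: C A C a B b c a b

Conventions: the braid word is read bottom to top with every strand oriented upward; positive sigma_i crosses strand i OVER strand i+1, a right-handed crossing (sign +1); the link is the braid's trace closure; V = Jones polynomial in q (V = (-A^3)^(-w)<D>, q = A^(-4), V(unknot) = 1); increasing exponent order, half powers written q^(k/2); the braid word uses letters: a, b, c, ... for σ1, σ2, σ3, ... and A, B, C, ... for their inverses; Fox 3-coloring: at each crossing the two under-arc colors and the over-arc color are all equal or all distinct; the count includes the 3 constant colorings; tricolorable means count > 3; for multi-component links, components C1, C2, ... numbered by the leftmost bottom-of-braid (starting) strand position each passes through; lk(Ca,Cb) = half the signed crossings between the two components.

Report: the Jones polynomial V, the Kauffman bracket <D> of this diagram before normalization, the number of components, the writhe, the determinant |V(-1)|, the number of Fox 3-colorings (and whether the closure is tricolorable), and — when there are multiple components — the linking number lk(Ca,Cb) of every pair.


Jones polynomial: V(q) = 1
<D> = -A^3; writhe +1
components 1, writhe +1 (9 crossings)
3-colorings: 3 of 3^9, det 1 — not tricolorable
note: w = +1 (over 9 crossings) is diagram-only; (-A^3)^(-1) removes it from V


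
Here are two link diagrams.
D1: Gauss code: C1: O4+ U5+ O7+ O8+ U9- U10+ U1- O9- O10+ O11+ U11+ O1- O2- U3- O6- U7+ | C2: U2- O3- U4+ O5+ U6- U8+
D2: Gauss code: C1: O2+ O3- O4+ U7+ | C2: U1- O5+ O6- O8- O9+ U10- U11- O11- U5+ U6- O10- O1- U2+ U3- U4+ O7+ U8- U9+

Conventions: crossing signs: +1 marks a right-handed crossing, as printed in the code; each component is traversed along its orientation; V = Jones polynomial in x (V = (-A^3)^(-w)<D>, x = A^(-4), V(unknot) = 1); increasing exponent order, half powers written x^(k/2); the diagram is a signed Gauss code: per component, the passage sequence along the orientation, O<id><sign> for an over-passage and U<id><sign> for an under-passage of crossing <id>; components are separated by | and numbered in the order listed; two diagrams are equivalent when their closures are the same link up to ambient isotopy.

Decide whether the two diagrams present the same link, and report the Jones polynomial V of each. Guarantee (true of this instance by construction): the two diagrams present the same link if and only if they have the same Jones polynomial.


same link: no
V(D1) = -x^(-3/2) + x^(-1/2) - 2x^(1/2) + x^(3/2) - 2x^(5/2) + x^(7/2)  [11 crossings, <D> = -A^-11 + 2A^-7 - A^-3 + 2A - A^5 + A^9, w = +1]
V(D2) = -x^(1/2) - x^(5/2)  (w -1, c 11, <D> = A^-13 + A^-5)
note: 2 classes among 2 diagrams; unequal V(x) rules out equality


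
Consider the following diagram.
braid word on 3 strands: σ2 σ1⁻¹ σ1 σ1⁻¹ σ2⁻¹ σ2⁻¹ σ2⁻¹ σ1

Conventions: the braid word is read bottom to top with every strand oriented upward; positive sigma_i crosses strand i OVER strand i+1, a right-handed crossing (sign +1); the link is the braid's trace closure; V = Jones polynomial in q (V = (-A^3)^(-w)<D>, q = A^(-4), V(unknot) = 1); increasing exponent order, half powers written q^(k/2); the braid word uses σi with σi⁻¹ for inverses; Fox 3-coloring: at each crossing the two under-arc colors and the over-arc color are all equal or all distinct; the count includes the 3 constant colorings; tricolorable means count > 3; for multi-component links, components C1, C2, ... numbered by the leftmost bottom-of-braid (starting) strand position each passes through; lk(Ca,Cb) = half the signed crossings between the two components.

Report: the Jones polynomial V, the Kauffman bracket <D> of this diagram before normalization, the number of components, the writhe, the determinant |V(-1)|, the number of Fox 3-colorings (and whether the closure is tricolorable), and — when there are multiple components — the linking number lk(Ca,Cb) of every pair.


Jones polynomial: V(q) = -q^-4 + q^-3 + q^-1
<D> = A^-2 + A^6 - A^10; writhe -2
components 1, writhe -2 (8 crossings)
3-colorings: 9 of 3^8, det 3 — tricolorable
note: w = -2 shifts under R1 moves; the (-A^3)^(2) factor cancels that in V


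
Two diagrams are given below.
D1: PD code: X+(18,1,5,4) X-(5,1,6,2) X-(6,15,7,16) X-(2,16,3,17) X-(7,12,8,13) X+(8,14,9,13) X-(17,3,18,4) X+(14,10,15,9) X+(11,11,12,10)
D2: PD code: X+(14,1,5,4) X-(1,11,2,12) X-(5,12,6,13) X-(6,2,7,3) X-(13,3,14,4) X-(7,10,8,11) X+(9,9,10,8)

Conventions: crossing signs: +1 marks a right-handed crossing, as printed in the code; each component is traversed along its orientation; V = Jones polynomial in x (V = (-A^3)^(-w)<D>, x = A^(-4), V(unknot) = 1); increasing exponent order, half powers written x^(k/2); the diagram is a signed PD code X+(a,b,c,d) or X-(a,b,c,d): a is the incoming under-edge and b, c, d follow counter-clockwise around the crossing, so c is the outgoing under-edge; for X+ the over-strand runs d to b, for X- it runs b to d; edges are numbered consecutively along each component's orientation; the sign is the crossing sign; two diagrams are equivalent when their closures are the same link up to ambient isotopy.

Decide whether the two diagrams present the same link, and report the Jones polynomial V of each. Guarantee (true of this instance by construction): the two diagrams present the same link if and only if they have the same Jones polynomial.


equivalent: yes
D1 (bracket A^-1 + A^7; 9 crossings at w = -1): V = -x^(-5/2) - x^(-1/2)
D2 (bracket A^-7 + A; 7 crossings at w = -3): V = -x^(-5/2) - x^(-1/2)
key observation: all 2 diagrams share one V(x), hence one class


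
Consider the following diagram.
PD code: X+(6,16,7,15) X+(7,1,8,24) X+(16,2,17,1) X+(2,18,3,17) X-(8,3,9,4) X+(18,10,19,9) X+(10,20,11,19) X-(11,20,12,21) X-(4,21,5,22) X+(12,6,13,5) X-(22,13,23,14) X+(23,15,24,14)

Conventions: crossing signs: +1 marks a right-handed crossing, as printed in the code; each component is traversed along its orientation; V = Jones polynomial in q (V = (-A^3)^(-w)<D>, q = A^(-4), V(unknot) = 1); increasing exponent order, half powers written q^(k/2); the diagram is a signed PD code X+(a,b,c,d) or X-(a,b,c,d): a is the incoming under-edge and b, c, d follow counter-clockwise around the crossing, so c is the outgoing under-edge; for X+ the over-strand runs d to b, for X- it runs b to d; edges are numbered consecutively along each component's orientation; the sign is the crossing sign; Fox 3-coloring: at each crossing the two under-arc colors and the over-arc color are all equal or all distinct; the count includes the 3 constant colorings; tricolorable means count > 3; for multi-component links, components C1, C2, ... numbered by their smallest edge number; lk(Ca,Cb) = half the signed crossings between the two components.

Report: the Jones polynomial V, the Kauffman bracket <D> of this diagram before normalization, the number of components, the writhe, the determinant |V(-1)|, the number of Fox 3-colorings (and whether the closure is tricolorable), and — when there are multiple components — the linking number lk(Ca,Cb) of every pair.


V(q) = q - q^2 + 2q^3 - q^4 + q^5 - q^6
bracket: -A^-12 + A^-8 - A^-4 + 2 - A^4 + A^8, w = +4
1 component, writhe +4, over 12 crossings
det 7, colorings 3 of 3^12 — not tricolorable
observation: |V(-1)| = 7: so not tricolorable, since 3 does not divide 7


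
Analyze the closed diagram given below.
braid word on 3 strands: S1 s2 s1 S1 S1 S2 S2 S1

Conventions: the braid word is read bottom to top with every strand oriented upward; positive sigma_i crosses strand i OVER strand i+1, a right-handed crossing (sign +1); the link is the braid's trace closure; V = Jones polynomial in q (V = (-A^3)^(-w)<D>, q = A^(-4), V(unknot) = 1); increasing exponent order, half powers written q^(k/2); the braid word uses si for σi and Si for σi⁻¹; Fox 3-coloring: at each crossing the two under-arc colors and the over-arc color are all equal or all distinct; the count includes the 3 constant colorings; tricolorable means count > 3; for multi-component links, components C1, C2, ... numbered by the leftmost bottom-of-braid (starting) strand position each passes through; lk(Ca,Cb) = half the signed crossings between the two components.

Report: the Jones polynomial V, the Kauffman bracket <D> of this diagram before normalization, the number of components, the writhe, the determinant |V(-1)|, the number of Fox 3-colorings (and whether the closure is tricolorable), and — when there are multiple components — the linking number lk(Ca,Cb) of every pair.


V(q) = -q^-6 + q^-5 - q^-4 + 2q^-3 - q^-2 + q^-1
bracket: A^-8 - A^-4 + 2 - A^4 + A^8 - A^12, w = -4
1 component, writhe -4, over 8 crossings
det 7, colorings 3 of 3^8 — not tricolorable
observation: the span of V is 5, forcing >= 5 crossings in any diagram


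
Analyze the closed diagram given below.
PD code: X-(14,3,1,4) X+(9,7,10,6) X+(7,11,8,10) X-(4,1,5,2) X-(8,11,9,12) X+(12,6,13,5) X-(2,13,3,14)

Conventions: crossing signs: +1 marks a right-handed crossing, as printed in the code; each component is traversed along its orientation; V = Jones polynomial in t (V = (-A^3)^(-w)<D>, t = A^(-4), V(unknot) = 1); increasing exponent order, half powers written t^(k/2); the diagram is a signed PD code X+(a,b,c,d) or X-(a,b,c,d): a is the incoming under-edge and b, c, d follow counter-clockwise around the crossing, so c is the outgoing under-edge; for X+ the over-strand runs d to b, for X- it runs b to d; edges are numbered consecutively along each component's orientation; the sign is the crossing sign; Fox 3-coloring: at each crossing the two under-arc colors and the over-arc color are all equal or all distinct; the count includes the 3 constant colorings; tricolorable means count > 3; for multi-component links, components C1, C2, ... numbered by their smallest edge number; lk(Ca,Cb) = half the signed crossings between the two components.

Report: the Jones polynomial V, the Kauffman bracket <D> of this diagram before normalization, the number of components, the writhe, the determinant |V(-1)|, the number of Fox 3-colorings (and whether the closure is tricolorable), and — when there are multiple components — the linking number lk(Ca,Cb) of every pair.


Jones polynomial: V(t) = -t^-4 + t^-3 + t^-1
<D> = -A - A^9 + A^13; writhe -1
components 1, writhe -1 (7 crossings)
3-colorings: 9 of 3^7, det 3 — tricolorable
note: the span of V is 3, forcing >= 3 crossings in any diagram


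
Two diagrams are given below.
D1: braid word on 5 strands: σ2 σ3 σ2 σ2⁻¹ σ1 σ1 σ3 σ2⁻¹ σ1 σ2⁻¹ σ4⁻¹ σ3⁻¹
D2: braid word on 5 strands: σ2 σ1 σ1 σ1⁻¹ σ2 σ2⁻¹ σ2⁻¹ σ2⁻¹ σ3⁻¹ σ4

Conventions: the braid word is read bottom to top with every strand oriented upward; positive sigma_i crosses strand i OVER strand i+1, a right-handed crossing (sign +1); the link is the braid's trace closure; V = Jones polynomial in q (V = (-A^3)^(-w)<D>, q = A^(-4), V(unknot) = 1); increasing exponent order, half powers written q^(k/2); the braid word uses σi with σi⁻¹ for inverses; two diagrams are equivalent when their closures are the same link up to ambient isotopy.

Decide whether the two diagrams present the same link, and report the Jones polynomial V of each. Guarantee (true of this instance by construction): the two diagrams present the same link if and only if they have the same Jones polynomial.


equivalent: no
D1 (bracket -A^-18 + 2A^-14 - 3A^-10 + 4A^-6 - 3A^-2 + 3A^2 - 2A^6 + A^10; 12 crossings at w = +2): V = q^-1 - 2 + 3q - 3q^2 + 4q^3 - 3q^4 + 2q^5 - q^6
V(D2) = 1  (w 0, c 10, <D> = 1)
key observation: 2 classes among 2 diagrams; unequal V(q) rules out equality


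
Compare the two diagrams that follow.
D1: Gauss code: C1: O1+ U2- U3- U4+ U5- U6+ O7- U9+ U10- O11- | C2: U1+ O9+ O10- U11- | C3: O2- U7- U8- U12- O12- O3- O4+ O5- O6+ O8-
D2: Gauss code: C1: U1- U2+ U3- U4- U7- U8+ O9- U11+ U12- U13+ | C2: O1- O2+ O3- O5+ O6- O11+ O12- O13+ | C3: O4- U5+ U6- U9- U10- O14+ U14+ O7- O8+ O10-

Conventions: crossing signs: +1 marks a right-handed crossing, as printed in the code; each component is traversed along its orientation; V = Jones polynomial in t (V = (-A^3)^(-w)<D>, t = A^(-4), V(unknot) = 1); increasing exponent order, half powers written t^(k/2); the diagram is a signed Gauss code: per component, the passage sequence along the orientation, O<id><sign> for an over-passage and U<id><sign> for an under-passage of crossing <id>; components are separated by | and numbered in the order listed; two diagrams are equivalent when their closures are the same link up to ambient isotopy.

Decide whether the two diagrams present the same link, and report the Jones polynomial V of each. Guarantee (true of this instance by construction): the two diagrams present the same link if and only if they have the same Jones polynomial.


equivalent: yes
D1 (bracket A^-12 + A^-8 + A^-4 + 1; 12 crossings at w = -4): V = t^-3 + t^-2 + t^-1 + 1
V(D2) = t^-3 + t^-2 + t^-1 + 1  [14 crossings, <D> = A^-6 + A^-2 + A^2 + A^6, w = -2]
observation: Reidemeister moves carry D1 (12 crossings) to D2 (14)


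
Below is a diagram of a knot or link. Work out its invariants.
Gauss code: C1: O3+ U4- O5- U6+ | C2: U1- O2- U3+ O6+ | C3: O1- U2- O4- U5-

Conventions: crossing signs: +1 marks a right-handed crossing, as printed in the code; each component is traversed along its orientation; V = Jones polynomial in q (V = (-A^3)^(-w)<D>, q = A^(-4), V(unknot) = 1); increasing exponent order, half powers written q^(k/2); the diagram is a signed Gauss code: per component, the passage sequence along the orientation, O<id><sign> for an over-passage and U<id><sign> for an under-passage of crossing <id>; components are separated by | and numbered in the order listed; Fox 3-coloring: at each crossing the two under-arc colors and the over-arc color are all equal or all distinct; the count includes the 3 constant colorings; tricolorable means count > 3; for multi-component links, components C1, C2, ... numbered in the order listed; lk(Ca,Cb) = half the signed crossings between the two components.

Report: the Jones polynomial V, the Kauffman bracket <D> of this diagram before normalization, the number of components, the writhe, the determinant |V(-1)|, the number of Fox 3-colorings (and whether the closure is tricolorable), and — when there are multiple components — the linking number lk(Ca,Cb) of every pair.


V(q) = q^-5 - 2q^-4 + 3q^-3 - q^-2 + 3q^-1 - 1 + q
bracket: A^-10 - A^-6 + 3A^-2 - A^2 + 3A^6 - 2A^10 + A^14, w = -2
3 components, writhe -2, over 6 crossings
lk(C1,C2) = +1
linking number lk(C1,C3) = -1
lk(C2,C3): -1
det 12, colorings 9 of 3^6 — tricolorable
observation: det 12 = |V(-1)|; divisible by 3, so tricolorable


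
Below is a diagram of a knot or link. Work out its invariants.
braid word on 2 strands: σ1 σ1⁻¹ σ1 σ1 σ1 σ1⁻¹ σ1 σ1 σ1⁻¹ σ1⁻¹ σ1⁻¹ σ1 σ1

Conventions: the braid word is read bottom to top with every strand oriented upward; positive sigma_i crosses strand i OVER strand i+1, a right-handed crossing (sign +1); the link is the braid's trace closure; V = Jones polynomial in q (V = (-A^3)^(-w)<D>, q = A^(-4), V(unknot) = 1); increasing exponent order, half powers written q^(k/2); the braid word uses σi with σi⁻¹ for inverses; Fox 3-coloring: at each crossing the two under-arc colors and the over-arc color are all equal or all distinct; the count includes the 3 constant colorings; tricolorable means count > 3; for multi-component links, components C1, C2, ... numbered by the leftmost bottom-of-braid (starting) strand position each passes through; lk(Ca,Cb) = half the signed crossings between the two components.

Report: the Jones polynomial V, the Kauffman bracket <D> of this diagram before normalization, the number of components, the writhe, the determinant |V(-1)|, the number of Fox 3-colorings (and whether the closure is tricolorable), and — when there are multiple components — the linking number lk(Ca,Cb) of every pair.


Jones polynomial: V(q) = q + q^3 - q^4
<D> = A^-7 - A^-3 - A^5; writhe +3
components 1, writhe +3 (13 crossings)
3-colorings: 9 of 3^13, det 3 — tricolorable
note: one generator, power 3: the (2,3) torus pattern


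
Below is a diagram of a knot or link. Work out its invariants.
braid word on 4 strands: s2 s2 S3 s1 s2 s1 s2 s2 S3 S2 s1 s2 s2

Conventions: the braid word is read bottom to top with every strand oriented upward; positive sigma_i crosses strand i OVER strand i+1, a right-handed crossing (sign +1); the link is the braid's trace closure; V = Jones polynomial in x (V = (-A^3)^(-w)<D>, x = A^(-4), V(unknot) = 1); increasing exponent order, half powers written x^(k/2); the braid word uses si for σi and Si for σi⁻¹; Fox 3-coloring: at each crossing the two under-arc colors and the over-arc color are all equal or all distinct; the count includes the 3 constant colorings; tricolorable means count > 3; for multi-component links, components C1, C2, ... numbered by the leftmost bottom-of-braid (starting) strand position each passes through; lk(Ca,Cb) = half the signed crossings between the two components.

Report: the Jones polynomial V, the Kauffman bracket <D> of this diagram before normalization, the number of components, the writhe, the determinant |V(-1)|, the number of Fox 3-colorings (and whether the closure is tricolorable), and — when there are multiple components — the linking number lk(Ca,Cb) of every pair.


V = x - 2x^2 + 4x^3 - 5x^4 + 6x^5 - 6x^6 + 6x^7 - 4x^8 + 3x^9 - 2x^10
<D> = 2A^-19 - 3A^-15 + 4A^-11 - 6A^-7 + 6A^-3 - 6A + 5A^5 - 4A^9 + 2A^13 - A^17 (w = +7)
1 component over 13 crossings, w = +7
9 Fox colorings among 3^13, |V(-1)| = 39: tricolorable
why: the span of V is 9, forcing >= 9 crossings in any diagram


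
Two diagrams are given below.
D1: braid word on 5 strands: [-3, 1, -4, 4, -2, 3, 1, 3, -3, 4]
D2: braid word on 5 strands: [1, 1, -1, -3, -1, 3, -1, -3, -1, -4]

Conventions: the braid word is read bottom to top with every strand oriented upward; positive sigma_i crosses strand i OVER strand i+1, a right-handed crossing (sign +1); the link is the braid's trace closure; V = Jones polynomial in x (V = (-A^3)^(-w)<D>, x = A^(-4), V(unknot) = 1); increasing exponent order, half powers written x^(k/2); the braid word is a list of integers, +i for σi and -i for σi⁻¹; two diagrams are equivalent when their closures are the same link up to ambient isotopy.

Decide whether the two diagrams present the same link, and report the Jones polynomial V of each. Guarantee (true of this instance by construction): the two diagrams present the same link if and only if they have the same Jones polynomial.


same link: no
V(D1) = 1 + x + x^2 + x^3  [10 crossings, <D> = A^-6 + A^-2 + A^2 + A^6, w = +2]
D2 (bracket A^-12 + A^-8 + A^-4 + 1; 10 crossings at w = -4): V = x^-3 + x^-2 + x^-1 + 1
note: 2 values of V(x) split the 2 diagrams


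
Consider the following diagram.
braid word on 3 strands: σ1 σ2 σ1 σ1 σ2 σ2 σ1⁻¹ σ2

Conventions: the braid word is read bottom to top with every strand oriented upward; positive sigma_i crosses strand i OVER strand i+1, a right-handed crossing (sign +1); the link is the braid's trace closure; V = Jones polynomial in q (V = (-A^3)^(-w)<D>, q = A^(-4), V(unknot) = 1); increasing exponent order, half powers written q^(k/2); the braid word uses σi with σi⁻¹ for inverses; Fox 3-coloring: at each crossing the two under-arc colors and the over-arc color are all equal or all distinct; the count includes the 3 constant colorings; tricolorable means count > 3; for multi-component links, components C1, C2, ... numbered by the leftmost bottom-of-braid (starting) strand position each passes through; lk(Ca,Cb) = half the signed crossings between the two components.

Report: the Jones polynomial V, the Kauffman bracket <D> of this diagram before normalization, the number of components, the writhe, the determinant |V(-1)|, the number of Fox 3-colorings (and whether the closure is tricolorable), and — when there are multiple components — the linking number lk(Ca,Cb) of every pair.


Jones polynomial: V(q) = q^2 + 2q^4 - 2q^5 + q^6 - 2q^7 + q^8
<D> = A^-14 - 2A^-10 + A^-6 - 2A^-2 + 2A^2 + A^10; writhe +6
components 1, writhe +6 (8 crossings)
3-colorings: 27 of 3^8, det 9 — tricolorable
note: the span of V is 6, forcing >= 6 crossings in any diagram


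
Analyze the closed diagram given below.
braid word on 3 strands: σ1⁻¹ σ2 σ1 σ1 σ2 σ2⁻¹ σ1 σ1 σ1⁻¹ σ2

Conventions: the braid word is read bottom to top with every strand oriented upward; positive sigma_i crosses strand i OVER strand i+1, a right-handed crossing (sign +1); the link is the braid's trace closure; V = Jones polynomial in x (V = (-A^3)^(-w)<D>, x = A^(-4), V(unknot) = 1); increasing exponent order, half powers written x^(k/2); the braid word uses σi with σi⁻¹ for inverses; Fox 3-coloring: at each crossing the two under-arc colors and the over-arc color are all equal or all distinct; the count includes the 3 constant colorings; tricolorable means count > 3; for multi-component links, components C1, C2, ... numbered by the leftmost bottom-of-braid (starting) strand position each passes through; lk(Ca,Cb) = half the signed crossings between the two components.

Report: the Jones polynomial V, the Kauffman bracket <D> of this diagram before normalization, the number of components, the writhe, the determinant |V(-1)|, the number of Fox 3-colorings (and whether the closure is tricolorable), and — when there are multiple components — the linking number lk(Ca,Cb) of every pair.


Jones polynomial: V(x) = x - x^2 + 2x^3 - x^4 + x^5 - x^6
<D> = -A^-12 + A^-8 - A^-4 + 2 - A^4 + A^8; writhe +4
components 1, writhe +4 (10 crossings)
3-colorings: 3 of 3^10, det 7 — not tricolorable
note: the span of V is 5, forcing >= 5 crossings in any diagram


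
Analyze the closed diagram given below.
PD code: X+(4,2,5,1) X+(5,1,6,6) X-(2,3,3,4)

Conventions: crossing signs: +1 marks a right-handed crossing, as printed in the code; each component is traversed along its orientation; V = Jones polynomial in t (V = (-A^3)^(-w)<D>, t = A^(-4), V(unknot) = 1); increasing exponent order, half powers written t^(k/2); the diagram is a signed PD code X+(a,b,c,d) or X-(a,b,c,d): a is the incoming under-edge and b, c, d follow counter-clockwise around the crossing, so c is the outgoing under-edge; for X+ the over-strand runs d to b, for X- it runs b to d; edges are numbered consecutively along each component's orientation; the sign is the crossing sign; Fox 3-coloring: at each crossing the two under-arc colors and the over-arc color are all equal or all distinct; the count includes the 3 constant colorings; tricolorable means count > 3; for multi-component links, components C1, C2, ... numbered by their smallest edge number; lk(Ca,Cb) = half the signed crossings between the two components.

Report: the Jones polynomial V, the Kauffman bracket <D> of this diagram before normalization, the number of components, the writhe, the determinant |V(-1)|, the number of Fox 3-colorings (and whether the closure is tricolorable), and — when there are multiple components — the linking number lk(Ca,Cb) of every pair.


V(t) = 1
bracket: -A^3, w = +1
1 component, writhe +1, over 3 crossings
det 1, colorings 3 of 3^3 — not tricolorable
observation: w = +1 (over 3 crossings) is diagram-only; (-A^3)^(-1) removes it from V


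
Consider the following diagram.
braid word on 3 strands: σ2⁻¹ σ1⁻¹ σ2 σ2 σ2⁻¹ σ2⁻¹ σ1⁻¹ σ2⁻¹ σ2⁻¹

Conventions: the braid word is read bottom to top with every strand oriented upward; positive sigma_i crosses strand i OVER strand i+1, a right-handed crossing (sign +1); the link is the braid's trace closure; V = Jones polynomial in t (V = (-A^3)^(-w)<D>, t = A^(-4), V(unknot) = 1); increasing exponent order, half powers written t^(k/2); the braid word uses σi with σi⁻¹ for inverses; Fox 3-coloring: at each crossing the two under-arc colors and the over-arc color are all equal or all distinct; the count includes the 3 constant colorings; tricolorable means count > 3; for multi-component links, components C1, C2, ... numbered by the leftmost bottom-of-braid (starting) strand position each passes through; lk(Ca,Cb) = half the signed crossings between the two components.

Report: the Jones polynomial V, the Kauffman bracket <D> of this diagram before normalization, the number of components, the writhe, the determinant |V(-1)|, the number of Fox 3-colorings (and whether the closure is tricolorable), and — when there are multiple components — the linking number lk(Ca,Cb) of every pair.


Jones polynomial: V(t) = t^(-13/2) - t^(-11/2) + t^(-9/2) - 2t^(-7/2) - t^(-3/2)
<D> = A^-9 + 2A^-1 - A^3 + A^7 - A^11; writhe -5
components 2, writhe -5 (9 crossings)
linking number lk(C1,C2) = -1
3-colorings: 9 of 3^9, det 6 — tricolorable
note: free reduction leaves σ2⁻¹ σ1⁻¹ σ1⁻¹ σ2⁻¹ σ2⁻¹ of the original 9 letters


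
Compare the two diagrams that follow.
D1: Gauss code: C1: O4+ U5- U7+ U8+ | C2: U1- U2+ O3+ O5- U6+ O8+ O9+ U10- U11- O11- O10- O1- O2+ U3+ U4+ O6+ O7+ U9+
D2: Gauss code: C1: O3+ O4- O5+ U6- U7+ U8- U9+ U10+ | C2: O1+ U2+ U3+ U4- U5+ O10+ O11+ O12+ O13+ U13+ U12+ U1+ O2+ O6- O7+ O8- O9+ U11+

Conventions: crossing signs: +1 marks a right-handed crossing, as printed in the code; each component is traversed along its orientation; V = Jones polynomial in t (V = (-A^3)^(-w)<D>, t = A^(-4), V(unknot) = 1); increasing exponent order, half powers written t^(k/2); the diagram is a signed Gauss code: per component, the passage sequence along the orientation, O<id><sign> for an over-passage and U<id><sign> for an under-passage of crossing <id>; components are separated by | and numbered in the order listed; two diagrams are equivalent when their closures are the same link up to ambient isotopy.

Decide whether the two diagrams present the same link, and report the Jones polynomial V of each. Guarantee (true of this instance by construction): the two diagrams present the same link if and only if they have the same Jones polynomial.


equivalent: yes
D1 (bracket -A^-17 + A^-13 - A^-9 + 2A^-5 + A^3; 11 crossings at w = +3): V = -t^(3/2) - 2t^(7/2) + t^(9/2) - t^(11/2) + t^(13/2)
D2 (bracket -A^-5 + A^-1 - A^3 + 2A^7 + A^15; 13 crossings at w = +7): V = -t^(3/2) - 2t^(7/2) + t^(9/2) - t^(11/2) + t^(13/2)
key observation: all 2 diagrams share one V(t), hence one class


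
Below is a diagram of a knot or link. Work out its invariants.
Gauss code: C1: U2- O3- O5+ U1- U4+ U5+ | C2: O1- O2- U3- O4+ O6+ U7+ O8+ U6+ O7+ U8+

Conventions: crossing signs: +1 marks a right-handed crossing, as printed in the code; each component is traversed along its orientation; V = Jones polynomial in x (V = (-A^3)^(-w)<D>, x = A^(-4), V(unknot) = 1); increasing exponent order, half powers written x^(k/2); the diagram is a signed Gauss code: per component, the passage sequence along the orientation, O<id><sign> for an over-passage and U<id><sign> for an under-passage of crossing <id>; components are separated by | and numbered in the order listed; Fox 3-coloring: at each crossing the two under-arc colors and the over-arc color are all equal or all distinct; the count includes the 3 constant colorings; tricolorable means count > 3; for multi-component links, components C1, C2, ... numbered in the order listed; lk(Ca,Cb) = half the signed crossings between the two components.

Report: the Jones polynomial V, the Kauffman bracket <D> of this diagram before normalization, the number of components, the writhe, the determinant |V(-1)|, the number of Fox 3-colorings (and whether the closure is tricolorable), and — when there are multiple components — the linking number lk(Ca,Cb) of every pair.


V = -x^(-3/2) - 2x^(1/2) + x^(3/2) - x^(5/2) + x^(7/2)
<D> = A^-8 - A^-4 + 1 - 2A^4 - A^12 (w = +2)
2 components over 8 crossings, w = +2
lk(C1,C2): -1
9 Fox colorings among 3^8, |V(-1)| = 6: tricolorable
why: |V(-1)| = 6: so tricolorable, since 3 divides 6
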